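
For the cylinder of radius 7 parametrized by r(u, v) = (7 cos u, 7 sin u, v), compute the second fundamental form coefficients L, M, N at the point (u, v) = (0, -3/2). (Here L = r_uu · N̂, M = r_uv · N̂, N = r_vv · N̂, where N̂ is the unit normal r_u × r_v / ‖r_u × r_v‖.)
L = -7;  M = 0;  N = 0

Compute the unit normal N̂(u, v) = (cos(u), sin(u), 0), and the second partials r_uu, r_uv, r_vv. Take dot products:
  L(u, v) = r_uu · N̂ = -7,
  M(u, v) = r_uv · N̂ = 0,
  N(u, v) = r_vv · N̂ = 0.
Evaluating at (u, v) = (0, -3/2):
  L = -7, M = 0, N = 0.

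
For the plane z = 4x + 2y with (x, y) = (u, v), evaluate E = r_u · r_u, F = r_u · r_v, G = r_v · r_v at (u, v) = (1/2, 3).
E = 17;  F = 8;  G = 5

Partials: r_u = (1, 0, 4), r_v = (0, 1, 2). As functions of (u, v):
  E = r_u · r_u = 17,
  F = r_u · r_v = 8,
  G = r_v · r_v = 5.
Evaluating at (u, v) = (1/2, 3): E = 17, F = 8, G = 5.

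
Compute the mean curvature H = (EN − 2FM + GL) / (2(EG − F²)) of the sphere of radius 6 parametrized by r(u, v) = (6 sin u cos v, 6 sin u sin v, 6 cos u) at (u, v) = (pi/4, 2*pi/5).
H = -1/6

With E = 36, F = 0, G = 36*sin(u)^2, L = -6*sin(u)/Abs(sin(u)), M = 0, N = -6*sin(u)^3/Abs(sin(u)), assemble
  H = (EN − 2FM + GL) / (2(EG − F²)) = -sin(u)/(6*Abs(sin(u))).
At (u, v) = (pi/4, 2*pi/5): H = -1/6.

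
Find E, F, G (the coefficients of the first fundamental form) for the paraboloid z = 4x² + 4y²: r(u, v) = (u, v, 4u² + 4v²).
E = 64*u^2 + 1;  F = 64*u*v;  G = 64*v^2 + 1

Compute partials: r_u = (1, 0, 8*u), r_v = (0, 1, 8*v). Then
  E = r_u · r_u = 64*u^2 + 1,
  F = r_u · r_v = 64*u*v,
  G = r_v · r_v = 64*v^2 + 1.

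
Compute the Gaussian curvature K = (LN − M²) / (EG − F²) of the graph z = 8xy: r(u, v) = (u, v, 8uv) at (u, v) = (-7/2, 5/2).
K = -64/1404225

Coefficients of the first fundamental form: E = 64*v^2 + 1, F = 64*u*v, G = 64*u^2 + 1.
Coefficients of the second fundamental form: L = 0, M = 8/sqrt(64*u^2 + 64*v^2 + 1), N = 0.
Assemble K = (LN − M²)/(EG − F²) = -64/(4096*u^4 + 8192*u^2*v^2 + 128*u^2 + 4096*v^4 + 128*v^2 + 1). At (u, v) = (-7/2, 5/2): K = -64/1404225.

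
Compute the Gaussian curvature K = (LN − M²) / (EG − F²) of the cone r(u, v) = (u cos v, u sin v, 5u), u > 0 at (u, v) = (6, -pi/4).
K = 0

Coefficients of the first fundamental form: E = 26, F = 0, G = u^2.
Coefficients of the second fundamental form: L = 0, M = 0, N = 5*sqrt(26)*u^2/(26*Abs(u)).
Assemble K = (LN − M²)/(EG − F²) = 0. At (u, v) = (6, -pi/4): K = 0.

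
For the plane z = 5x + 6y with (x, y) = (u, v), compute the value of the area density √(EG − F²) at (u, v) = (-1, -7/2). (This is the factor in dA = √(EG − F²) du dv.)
√(EG − F²)|_{(-1, -7/2)} = sqrt(62)

E = 26, F = 30, G = 37, so EG − F² = 62. Taking the positive square root: √(EG − F²) = sqrt(62). At (u, v) = (-1, -7/2): sqrt(62).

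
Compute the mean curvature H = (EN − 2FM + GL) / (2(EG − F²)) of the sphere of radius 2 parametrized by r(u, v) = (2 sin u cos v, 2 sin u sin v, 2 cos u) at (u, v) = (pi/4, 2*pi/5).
H = -1/2

With E = 4, F = 0, G = 4*sin(u)^2, L = -2*sin(u)/Abs(sin(u)), M = 0, N = -2*sin(u)^3/Abs(sin(u)), assemble
  H = (EN − 2FM + GL) / (2(EG − F²)) = -sin(u)/(2*Abs(sin(u))).
At (u, v) = (pi/4, 2*pi/5): H = -1/2.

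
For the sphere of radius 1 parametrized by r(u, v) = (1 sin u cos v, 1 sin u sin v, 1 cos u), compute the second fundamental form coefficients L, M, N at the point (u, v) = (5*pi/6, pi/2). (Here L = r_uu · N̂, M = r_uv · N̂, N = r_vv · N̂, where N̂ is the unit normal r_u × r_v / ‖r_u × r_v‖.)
L = -1;  M = 0;  N = -1/4

Compute the unit normal N̂(u, v) = (sin(u)^2*cos(v)/Abs(sin(u)), sin(u)^2*sin(v)/Abs(sin(u)), sin(2*u)/(2*Abs(sin(u)))), and the second partials r_uu, r_uv, r_vv. Take dot products:
  L(u, v) = r_uu · N̂ = -sin(u)/Abs(sin(u)),
  M(u, v) = r_uv · N̂ = 0,
  N(u, v) = r_vv · N̂ = -sin(u)^3/Abs(sin(u)).
Evaluating at (u, v) = (5*pi/6, pi/2):
  L = -1, M = 0, N = -1/4.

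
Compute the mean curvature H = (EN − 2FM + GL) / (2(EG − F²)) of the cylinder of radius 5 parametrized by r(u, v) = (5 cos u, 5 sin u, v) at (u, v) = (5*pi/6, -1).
H = -1/10

With E = 25, F = 0, G = 1, L = -5, M = 0, N = 0, assemble
  H = (EN − 2FM + GL) / (2(EG − F²)) = -1/10.
At (u, v) = (5*pi/6, -1): H = -1/10.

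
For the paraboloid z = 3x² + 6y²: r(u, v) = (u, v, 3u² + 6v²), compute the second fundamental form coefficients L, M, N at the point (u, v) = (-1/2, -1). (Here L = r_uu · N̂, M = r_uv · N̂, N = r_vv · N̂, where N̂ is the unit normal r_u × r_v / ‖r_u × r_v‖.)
L = 3*sqrt(154)/77;  M = 0;  N = 6*sqrt(154)/77

Compute the unit normal N̂(u, v) = (-6*u/sqrt(36*u^2 + 144*v^2 + 1), -12*v/sqrt(36*u^2 + 144*v^2 + 1), 1/sqrt(36*u^2 + 144*v^2 + 1)), and the second partials r_uu, r_uv, r_vv. Take dot products:
  L(u, v) = r_uu · N̂ = 6/sqrt(36*u^2 + 144*v^2 + 1),
  M(u, v) = r_uv · N̂ = 0,
  N(u, v) = r_vv · N̂ = 12/sqrt(36*u^2 + 144*v^2 + 1).
Evaluating at (u, v) = (-1/2, -1):
  L = 3*sqrt(154)/77, M = 0, N = 6*sqrt(154)/77.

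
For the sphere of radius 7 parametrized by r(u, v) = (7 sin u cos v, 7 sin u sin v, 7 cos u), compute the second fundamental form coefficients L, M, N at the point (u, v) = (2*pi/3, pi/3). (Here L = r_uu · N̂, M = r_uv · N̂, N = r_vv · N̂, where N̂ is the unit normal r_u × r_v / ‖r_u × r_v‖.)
L = -7;  M = 0;  N = -21/4

Compute the unit normal N̂(u, v) = (sin(u)^2*cos(v)/Abs(sin(u)), sin(u)^2*sin(v)/Abs(sin(u)), sin(2*u)/(2*Abs(sin(u)))), and the second partials r_uu, r_uv, r_vv. Take dot products:
  L(u, v) = r_uu · N̂ = -7*sin(u)/Abs(sin(u)),
  M(u, v) = r_uv · N̂ = 0,
  N(u, v) = r_vv · N̂ = -7*sin(u)^3/Abs(sin(u)).
Evaluating at (u, v) = (2*pi/3, pi/3):
  L = -7, M = 0, N = -21/4.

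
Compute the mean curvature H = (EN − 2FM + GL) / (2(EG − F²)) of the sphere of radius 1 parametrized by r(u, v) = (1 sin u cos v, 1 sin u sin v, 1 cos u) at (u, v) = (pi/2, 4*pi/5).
H = -1

With E = 1, F = 0, G = sin(u)^2, L = -sin(u)/Abs(sin(u)), M = 0, N = -sin(u)^3/Abs(sin(u)), assemble
  H = (EN − 2FM + GL) / (2(EG − F²)) = -sin(u)/Abs(sin(u)).
At (u, v) = (pi/2, 4*pi/5): H = -1.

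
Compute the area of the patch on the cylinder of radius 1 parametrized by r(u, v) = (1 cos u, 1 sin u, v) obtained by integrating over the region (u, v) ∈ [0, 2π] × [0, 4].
Area = 8*pi

Area = ∫∫ √(EG − F²) du dv with √(EG − F²) = 1. Integrating over [0, 2π] × [0, 4] gives 8*pi.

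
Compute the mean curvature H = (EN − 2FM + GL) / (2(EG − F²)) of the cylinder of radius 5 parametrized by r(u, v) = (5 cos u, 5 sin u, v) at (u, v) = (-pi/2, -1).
H = -1/10

With E = 25, F = 0, G = 1, L = -5, M = 0, N = 0, assemble
  H = (EN − 2FM + GL) / (2(EG − F²)) = -1/10.
At (u, v) = (-pi/2, -1): H = -1/10.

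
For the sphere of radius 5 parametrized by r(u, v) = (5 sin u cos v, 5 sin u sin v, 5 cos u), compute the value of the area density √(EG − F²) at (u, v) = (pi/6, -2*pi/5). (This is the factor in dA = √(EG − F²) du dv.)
√(EG − F²)|_{(pi/6, -2*pi/5)} = 25/2

E = 25, F = 0, G = 25*sin(u)^2, so EG − F² = 625*sin(u)^2. Taking the positive square root: √(EG − F²) = 25*Abs(sin(u)). At (u, v) = (pi/6, -2*pi/5): 25/2.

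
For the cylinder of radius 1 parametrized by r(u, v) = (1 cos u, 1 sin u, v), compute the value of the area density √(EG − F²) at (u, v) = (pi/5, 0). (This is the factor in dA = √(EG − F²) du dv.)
√(EG − F²)|_{(pi/5, 0)} = 1

E = 1, F = 0, G = 1, so EG − F² = 1. Taking the positive square root: √(EG − F²) = 1. At (u, v) = (pi/5, 0): 1.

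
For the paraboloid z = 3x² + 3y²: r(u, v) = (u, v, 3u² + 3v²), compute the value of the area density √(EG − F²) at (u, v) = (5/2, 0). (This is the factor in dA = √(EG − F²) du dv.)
√(EG − F²)|_{(5/2, 0)} = sqrt(226)

E = 36*u^2 + 1, F = 36*u*v, G = 36*v^2 + 1, so EG − F² = 36*u^2 + 36*v^2 + 1. Taking the positive square root: √(EG − F²) = sqrt(36*u^2 + 36*v^2 + 1). At (u, v) = (5/2, 0): sqrt(226).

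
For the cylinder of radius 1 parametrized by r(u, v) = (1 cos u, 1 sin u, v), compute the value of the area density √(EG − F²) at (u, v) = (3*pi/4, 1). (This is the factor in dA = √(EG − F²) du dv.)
√(EG − F²)|_{(3*pi/4, 1)} = 1

E = 1, F = 0, G = 1, so EG − F² = 1. Taking the positive square root: √(EG − F²) = 1. At (u, v) = (3*pi/4, 1): 1.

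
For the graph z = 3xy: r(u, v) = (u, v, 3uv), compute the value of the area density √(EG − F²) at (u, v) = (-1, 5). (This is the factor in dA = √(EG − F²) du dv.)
√(EG − F²)|_{(-1, 5)} = sqrt(235)

E = 9*v^2 + 1, F = 9*u*v, G = 9*u^2 + 1, so EG − F² = 9*u^2 + 9*v^2 + 1. Taking the positive square root: √(EG − F²) = sqrt(9*u^2 + 9*v^2 + 1). At (u, v) = (-1, 5): sqrt(235).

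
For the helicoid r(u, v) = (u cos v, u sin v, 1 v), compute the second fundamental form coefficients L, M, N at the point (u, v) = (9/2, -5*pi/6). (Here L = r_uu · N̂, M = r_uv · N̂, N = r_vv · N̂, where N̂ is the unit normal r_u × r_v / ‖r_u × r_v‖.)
L = 0;  M = -2*sqrt(85)/85;  N = 0

Compute the unit normal N̂(u, v) = (sin(v)/sqrt(u^2 + 1), -cos(v)/sqrt(u^2 + 1), u/sqrt(u^2 + 1)), and the second partials r_uu, r_uv, r_vv. Take dot products:
  L(u, v) = r_uu · N̂ = 0,
  M(u, v) = r_uv · N̂ = -1/sqrt(u^2 + 1),
  N(u, v) = r_vv · N̂ = 0.
Evaluating at (u, v) = (9/2, -5*pi/6):
  L = 0, M = -2*sqrt(85)/85, N = 0.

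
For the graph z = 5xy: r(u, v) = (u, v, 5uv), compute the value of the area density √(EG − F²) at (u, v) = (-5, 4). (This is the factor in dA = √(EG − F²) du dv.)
√(EG − F²)|_{(-5, 4)} = 3*sqrt(114)

E = 25*v^2 + 1, F = 25*u*v, G = 25*u^2 + 1, so EG − F² = 25*u^2 + 25*v^2 + 1. Taking the positive square root: √(EG − F²) = sqrt(25*u^2 + 25*v^2 + 1). At (u, v) = (-5, 4): 3*sqrt(114).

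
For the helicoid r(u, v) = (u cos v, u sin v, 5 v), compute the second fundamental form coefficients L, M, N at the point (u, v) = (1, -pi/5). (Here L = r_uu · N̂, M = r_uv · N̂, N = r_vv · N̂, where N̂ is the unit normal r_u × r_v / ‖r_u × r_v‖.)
L = 0;  M = -5*sqrt(26)/26;  N = 0

Compute the unit normal N̂(u, v) = (5*sin(v)/sqrt(u^2 + 25), -5*cos(v)/sqrt(u^2 + 25), u/sqrt(u^2 + 25)), and the second partials r_uu, r_uv, r_vv. Take dot products:
  L(u, v) = r_uu · N̂ = 0,
  M(u, v) = r_uv · N̂ = -5/sqrt(u^2 + 25),
  N(u, v) = r_vv · N̂ = 0.
Evaluating at (u, v) = (1, -pi/5):
  L = 0, M = -5*sqrt(26)/26, N = 0.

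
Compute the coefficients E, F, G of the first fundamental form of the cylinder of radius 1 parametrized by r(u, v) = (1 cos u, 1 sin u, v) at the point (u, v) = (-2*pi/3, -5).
E = 1;  F = 0;  G = 1

Partials: r_u = (-sin(u), cos(u), 0), r_v = (0, 0, 1). As functions of (u, v):
  E = r_u · r_u = 1,
  F = r_u · r_v = 0,
  G = r_v · r_v = 1.
Evaluating at (u, v) = (-2*pi/3, -5): E = 1, F = 0, G = 1.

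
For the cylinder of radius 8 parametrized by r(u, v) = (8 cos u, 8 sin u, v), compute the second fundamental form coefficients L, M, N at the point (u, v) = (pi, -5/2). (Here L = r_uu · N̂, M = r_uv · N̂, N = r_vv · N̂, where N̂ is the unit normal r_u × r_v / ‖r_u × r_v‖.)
L = -8;  M = 0;  N = 0

Compute the unit normal N̂(u, v) = (cos(u), sin(u), 0), and the second partials r_uu, r_uv, r_vv. Take dot products:
  L(u, v) = r_uu · N̂ = -8,
  M(u, v) = r_uv · N̂ = 0,
  N(u, v) = r_vv · N̂ = 0.
Evaluating at (u, v) = (pi, -5/2):
  L = -8, M = 0, N = 0.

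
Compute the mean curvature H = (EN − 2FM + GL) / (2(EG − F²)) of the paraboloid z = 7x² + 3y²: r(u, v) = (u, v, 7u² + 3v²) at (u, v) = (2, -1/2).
H = 2425*sqrt(794)/630436

With E = 196*u^2 + 1, F = 84*u*v, G = 36*v^2 + 1, L = 14/sqrt(196*u^2 + 36*v^2 + 1), M = 0, N = 6/sqrt(196*u^2 + 36*v^2 + 1), assemble
  H = (EN − 2FM + GL) / (2(EG − F²)) = 2*(294*u^2 + 126*v^2 + 5)/(196*u^2 + 36*v^2 + 1)^(3/2).
At (u, v) = (2, -1/2): H = 2425*sqrt(794)/630436.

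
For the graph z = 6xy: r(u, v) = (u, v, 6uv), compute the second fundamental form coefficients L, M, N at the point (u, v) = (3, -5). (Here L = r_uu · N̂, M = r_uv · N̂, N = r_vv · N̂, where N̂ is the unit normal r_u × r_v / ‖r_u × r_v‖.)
L = 0;  M = 6/35;  N = 0

Compute the unit normal N̂(u, v) = (-6*v/sqrt(36*u^2 + 36*v^2 + 1), -6*u/sqrt(36*u^2 + 36*v^2 + 1), 1/sqrt(36*u^2 + 36*v^2 + 1)), and the second partials r_uu, r_uv, r_vv. Take dot products:
  L(u, v) = r_uu · N̂ = 0,
  M(u, v) = r_uv · N̂ = 6/sqrt(36*u^2 + 36*v^2 + 1),
  N(u, v) = r_vv · N̂ = 0.
Evaluating at (u, v) = (3, -5):
  L = 0, M = 6/35, N = 0.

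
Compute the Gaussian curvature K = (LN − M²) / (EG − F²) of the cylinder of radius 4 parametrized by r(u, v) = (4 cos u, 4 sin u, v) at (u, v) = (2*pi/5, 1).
K = 0

Coefficients of the first fundamental form: E = 16, F = 0, G = 1.
Coefficients of the second fundamental form: L = -4, M = 0, N = 0.
Assemble K = (LN − M²)/(EG − F²) = 0. At (u, v) = (2*pi/5, 1): K = 0.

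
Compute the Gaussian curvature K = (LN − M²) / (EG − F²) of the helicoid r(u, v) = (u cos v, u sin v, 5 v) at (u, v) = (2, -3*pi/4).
K = -25/841

Coefficients of the first fundamental form: E = 1, F = 0, G = u^2 + 25.
Coefficients of the second fundamental form: L = 0, M = -5/sqrt(u^2 + 25), N = 0.
Assemble K = (LN − M²)/(EG − F²) = -25/(u^2 + 25)^2. At (u, v) = (2, -3*pi/4): K = -25/841.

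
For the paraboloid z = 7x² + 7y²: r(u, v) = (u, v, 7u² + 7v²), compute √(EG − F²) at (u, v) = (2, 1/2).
√(EG − F²)|_{(2, 1/2)} = sqrt(834)

E = 196*u^2 + 1, F = 196*u*v, G = 196*v^2 + 1; EG − F² = 196*u^2 + 196*v^2 + 1; √(EG − F²) = sqrt(196*u^2 + 196*v^2 + 1). At the given point: sqrt(834).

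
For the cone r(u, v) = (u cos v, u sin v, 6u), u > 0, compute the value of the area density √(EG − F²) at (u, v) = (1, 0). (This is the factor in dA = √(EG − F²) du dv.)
√(EG − F²)|_{(1, 0)} = sqrt(37)

E = 37, F = 0, G = u^2, so EG − F² = 37*u^2. Taking the positive square root: √(EG − F²) = sqrt(37)*Abs(u). At (u, v) = (1, 0): sqrt(37).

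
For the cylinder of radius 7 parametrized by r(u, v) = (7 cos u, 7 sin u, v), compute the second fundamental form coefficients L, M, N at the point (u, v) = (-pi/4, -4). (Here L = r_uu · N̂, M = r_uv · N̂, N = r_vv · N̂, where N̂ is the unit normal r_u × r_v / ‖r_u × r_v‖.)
L = -7;  M = 0;  N = 0

Compute the unit normal N̂(u, v) = (cos(u), sin(u), 0), and the second partials r_uu, r_uv, r_vv. Take dot products:
  L(u, v) = r_uu · N̂ = -7,
  M(u, v) = r_uv · N̂ = 0,
  N(u, v) = r_vv · N̂ = 0.
Evaluating at (u, v) = (-pi/4, -4):
  L = -7, M = 0, N = 0.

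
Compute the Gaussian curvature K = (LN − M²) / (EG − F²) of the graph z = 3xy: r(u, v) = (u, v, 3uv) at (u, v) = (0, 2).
K = -9/1369

Coefficients of the first fundamental form: E = 9*v^2 + 1, F = 9*u*v, G = 9*u^2 + 1.
Coefficients of the second fundamental form: L = 0, M = 3/sqrt(9*u^2 + 9*v^2 + 1), N = 0.
Assemble K = (LN − M²)/(EG − F²) = -9/(81*u^4 + 162*u^2*v^2 + 18*u^2 + 81*v^4 + 18*v^2 + 1). At (u, v) = (0, 2): K = -9/1369.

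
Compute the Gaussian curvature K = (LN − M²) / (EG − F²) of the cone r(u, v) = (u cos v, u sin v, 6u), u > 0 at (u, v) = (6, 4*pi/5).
K = 0

Coefficients of the first fundamental form: E = 37, F = 0, G = u^2.
Coefficients of the second fundamental form: L = 0, M = 0, N = 6*sqrt(37)*u^2/(37*Abs(u)).
Assemble K = (LN − M²)/(EG − F²) = 0. At (u, v) = (6, 4*pi/5): K = 0.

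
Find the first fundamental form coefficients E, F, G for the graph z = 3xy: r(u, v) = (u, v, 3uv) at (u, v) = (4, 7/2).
E = 445/4;  F = 126;  G = 145

Partials: r_u = (1, 0, 3*v), r_v = (0, 1, 3*u). As functions of (u, v):
  E = r_u · r_u = 9*v^2 + 1,
  F = r_u · r_v = 9*u*v,
  G = r_v · r_v = 9*u^2 + 1.
Evaluating at (u, v) = (4, 7/2): E = 445/4, F = 126, G = 145.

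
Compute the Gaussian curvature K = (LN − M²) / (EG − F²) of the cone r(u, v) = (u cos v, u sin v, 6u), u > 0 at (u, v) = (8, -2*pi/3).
K = 0

Coefficients of the first fundamental form: E = 37, F = 0, G = u^2.
Coefficients of the second fundamental form: L = 0, M = 0, N = 6*sqrt(37)*u^2/(37*Abs(u)).
Assemble K = (LN − M²)/(EG − F²) = 0. At (u, v) = (8, -2*pi/3): K = 0.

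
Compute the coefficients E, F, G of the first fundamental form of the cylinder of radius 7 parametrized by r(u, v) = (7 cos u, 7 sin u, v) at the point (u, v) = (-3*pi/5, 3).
E = 49;  F = 0;  G = 1

Partials: r_u = (-7*sin(u), 7*cos(u), 0), r_v = (0, 0, 1). As functions of (u, v):
  E = r_u · r_u = 49,
  F = r_u · r_v = 0,
  G = r_v · r_v = 1.
Evaluating at (u, v) = (-3*pi/5, 3): E = 49, F = 0, G = 1.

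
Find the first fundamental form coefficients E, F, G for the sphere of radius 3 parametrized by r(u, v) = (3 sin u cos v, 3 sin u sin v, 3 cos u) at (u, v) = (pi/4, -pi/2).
E = 9;  F = 0;  G = 9/2

Partials: r_u = (3*cos(u)*cos(v), 3*sin(v)*cos(u), -3*sin(u)), r_v = (-3*sin(u)*sin(v), 3*sin(u)*cos(v), 0). As functions of (u, v):
  E = r_u · r_u = 9,
  F = r_u · r_v = 0,
  G = r_v · r_v = 9*sin(u)^2.
Evaluating at (u, v) = (pi/4, -pi/2): E = 9, F = 0, G = 9/2.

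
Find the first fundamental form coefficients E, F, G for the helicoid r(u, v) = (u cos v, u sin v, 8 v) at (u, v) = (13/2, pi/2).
E = 1;  F = 0;  G = 425/4

Partials: r_u = (cos(v), sin(v), 0), r_v = (-u*sin(v), u*cos(v), 8). As functions of (u, v):
  E = r_u · r_u = 1,
  F = r_u · r_v = 0,
  G = r_v · r_v = u^2 + 64.
Evaluating at (u, v) = (13/2, pi/2): E = 1, F = 0, G = 425/4.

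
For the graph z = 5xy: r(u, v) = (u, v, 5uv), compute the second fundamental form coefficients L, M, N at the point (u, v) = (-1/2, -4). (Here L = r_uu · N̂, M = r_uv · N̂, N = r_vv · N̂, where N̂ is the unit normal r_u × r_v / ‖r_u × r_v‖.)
L = 0;  M = 10*sqrt(181)/543;  N = 0

Compute the unit normal N̂(u, v) = (-5*v/sqrt(25*u^2 + 25*v^2 + 1), -5*u/sqrt(25*u^2 + 25*v^2 + 1), 1/sqrt(25*u^2 + 25*v^2 + 1)), and the second partials r_uu, r_uv, r_vv. Take dot products:
  L(u, v) = r_uu · N̂ = 0,
  M(u, v) = r_uv · N̂ = 5/sqrt(25*u^2 + 25*v^2 + 1),
  N(u, v) = r_vv · N̂ = 0.
Evaluating at (u, v) = (-1/2, -4):
  L = 0, M = 10*sqrt(181)/543, N = 0.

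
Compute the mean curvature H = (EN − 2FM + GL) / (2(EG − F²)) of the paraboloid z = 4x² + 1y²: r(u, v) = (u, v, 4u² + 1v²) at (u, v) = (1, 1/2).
H = 73*sqrt(66)/4356

With E = 64*u^2 + 1, F = 16*u*v, G = 4*v^2 + 1, L = 8/sqrt(64*u^2 + 4*v^2 + 1), M = 0, N = 2/sqrt(64*u^2 + 4*v^2 + 1), assemble
  H = (EN − 2FM + GL) / (2(EG − F²)) = (64*u^2 + 16*v^2 + 5)/(64*u^2 + 4*v^2 + 1)^(3/2).
At (u, v) = (1, 1/2): H = 73*sqrt(66)/4356.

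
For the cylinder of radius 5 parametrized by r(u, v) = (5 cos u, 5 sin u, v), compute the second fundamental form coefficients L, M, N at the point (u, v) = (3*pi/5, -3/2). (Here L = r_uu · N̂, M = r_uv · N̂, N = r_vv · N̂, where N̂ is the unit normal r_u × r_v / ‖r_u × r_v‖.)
L = -5;  M = 0;  N = 0

Compute the unit normal N̂(u, v) = (cos(u), sin(u), 0), and the second partials r_uu, r_uv, r_vv. Take dot products:
  L(u, v) = r_uu · N̂ = -5,
  M(u, v) = r_uv · N̂ = 0,
  N(u, v) = r_vv · N̂ = 0.
Evaluating at (u, v) = (3*pi/5, -3/2):
  L = -5, M = 0, N = 0.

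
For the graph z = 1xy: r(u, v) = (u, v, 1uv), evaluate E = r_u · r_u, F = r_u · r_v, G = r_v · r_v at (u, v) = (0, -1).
E = 2;  F = 0;  G = 1

Partials: r_u = (1, 0, v), r_v = (0, 1, u). As functions of (u, v):
  E = r_u · r_u = v^2 + 1,
  F = r_u · r_v = u*v,
  G = r_v · r_v = u^2 + 1.
Evaluating at (u, v) = (0, -1): E = 2, F = 0, G = 1.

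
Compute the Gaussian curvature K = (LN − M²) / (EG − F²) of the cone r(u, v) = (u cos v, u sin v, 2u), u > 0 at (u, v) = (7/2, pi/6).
K = 0

Coefficients of the first fundamental form: E = 5, F = 0, G = u^2.
Coefficients of the second fundamental form: L = 0, M = 0, N = 2*sqrt(5)*u^2/(5*Abs(u)).
Assemble K = (LN − M²)/(EG − F²) = 0. At (u, v) = (7/2, pi/6): K = 0.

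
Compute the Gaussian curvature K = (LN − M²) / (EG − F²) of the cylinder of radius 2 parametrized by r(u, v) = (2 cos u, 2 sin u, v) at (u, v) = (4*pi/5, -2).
K = 0

Coefficients of the first fundamental form: E = 4, F = 0, G = 1.
Coefficients of the second fundamental form: L = -2, M = 0, N = 0.
Assemble K = (LN − M²)/(EG − F²) = 0. At (u, v) = (4*pi/5, -2): K = 0.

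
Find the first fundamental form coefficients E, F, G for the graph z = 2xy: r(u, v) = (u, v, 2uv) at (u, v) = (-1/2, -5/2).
E = 26;  F = 5;  G = 2

Partials: r_u = (1, 0, 2*v), r_v = (0, 1, 2*u). As functions of (u, v):
  E = r_u · r_u = 4*v^2 + 1,
  F = r_u · r_v = 4*u*v,
  G = r_v · r_v = 4*u^2 + 1.
Evaluating at (u, v) = (-1/2, -5/2): E = 26, F = 5, G = 2.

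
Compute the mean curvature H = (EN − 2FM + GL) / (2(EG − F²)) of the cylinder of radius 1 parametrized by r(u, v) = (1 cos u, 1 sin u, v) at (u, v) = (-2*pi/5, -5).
H = -1/2

With E = 1, F = 0, G = 1, L = -1, M = 0, N = 0, assemble
  H = (EN − 2FM + GL) / (2(EG − F²)) = -1/2.
At (u, v) = (-2*pi/5, -5): H = -1/2.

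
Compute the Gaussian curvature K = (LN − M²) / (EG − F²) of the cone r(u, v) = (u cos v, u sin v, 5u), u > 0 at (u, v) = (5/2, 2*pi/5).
K = 0

Coefficients of the first fundamental form: E = 26, F = 0, G = u^2.
Coefficients of the second fundamental form: L = 0, M = 0, N = 5*sqrt(26)*u^2/(26*Abs(u)).
Assemble K = (LN − M²)/(EG − F²) = 0. At (u, v) = (5/2, 2*pi/5): K = 0.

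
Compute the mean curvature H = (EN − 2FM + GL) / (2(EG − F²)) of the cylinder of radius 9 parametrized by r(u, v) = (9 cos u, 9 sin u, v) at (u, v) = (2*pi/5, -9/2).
H = -1/18

With E = 81, F = 0, G = 1, L = -9, M = 0, N = 0, assemble
  H = (EN − 2FM + GL) / (2(EG − F²)) = -1/18.
At (u, v) = (2*pi/5, -9/2): H = -1/18.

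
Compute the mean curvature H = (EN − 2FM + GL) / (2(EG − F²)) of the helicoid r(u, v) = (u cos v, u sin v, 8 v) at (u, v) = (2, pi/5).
H = 0

With E = 1, F = 0, G = u^2 + 64, L = 0, M = -8/sqrt(u^2 + 64), N = 0, assemble
  H = (EN − 2FM + GL) / (2(EG − F²)) = 0.
At (u, v) = (2, pi/5): H = 0.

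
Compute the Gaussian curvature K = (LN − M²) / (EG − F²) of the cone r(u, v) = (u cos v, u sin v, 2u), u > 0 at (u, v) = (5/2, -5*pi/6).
K = 0

Coefficients of the first fundamental form: E = 5, F = 0, G = u^2.
Coefficients of the second fundamental form: L = 0, M = 0, N = 2*sqrt(5)*u^2/(5*Abs(u)).
Assemble K = (LN − M²)/(EG − F²) = 0. At (u, v) = (5/2, -5*pi/6): K = 0.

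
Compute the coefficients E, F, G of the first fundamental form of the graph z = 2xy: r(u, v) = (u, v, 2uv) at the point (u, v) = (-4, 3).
E = 37;  F = -48;  G = 65

Partials: r_u = (1, 0, 2*v), r_v = (0, 1, 2*u). As functions of (u, v):
  E = r_u · r_u = 4*v^2 + 1,
  F = r_u · r_v = 4*u*v,
  G = r_v · r_v = 4*u^2 + 1.
Evaluating at (u, v) = (-4, 3): E = 37, F = -48, G = 65.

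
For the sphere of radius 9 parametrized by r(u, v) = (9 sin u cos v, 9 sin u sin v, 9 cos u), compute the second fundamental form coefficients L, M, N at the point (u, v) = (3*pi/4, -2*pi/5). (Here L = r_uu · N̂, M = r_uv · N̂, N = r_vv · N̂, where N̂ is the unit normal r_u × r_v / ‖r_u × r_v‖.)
L = -9;  M = 0;  N = -9/2

Compute the unit normal N̂(u, v) = (sin(u)^2*cos(v)/Abs(sin(u)), sin(u)^2*sin(v)/Abs(sin(u)), sin(2*u)/(2*Abs(sin(u)))), and the second partials r_uu, r_uv, r_vv. Take dot products:
  L(u, v) = r_uu · N̂ = -9*sin(u)/Abs(sin(u)),
  M(u, v) = r_uv · N̂ = 0,
  N(u, v) = r_vv · N̂ = -9*sin(u)^3/Abs(sin(u)).
Evaluating at (u, v) = (3*pi/4, -2*pi/5):
  L = -9, M = 0, N = -9/2.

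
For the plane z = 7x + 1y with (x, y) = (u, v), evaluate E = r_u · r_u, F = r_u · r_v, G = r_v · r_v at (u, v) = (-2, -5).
E = 50;  F = 7;  G = 2

Partials: r_u = (1, 0, 7), r_v = (0, 1, 1). As functions of (u, v):
  E = r_u · r_u = 50,
  F = r_u · r_v = 7,
  G = r_v · r_v = 2.
Evaluating at (u, v) = (-2, -5): E = 50, F = 7, G = 2.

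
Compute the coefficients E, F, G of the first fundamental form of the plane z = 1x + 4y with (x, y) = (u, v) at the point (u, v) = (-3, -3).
E = 2;  F = 4;  G = 17

Partials: r_u = (1, 0, 1), r_v = (0, 1, 4). As functions of (u, v):
  E = r_u · r_u = 2,
  F = r_u · r_v = 4,
  G = r_v · r_v = 17.
Evaluating at (u, v) = (-3, -3): E = 2, F = 4, G = 17.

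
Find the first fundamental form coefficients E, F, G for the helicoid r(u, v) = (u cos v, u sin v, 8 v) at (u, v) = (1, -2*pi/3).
E = 1;  F = 0;  G = 65

Partials: r_u = (cos(v), sin(v), 0), r_v = (-u*sin(v), u*cos(v), 8). As functions of (u, v):
  E = r_u · r_u = 1,
  F = r_u · r_v = 0,
  G = r_v · r_v = u^2 + 64.
Evaluating at (u, v) = (1, -2*pi/3): E = 1, F = 0, G = 65.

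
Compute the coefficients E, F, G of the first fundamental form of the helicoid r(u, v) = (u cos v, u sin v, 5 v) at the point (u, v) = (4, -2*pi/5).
E = 1;  F = 0;  G = 41

Partials: r_u = (cos(v), sin(v), 0), r_v = (-u*sin(v), u*cos(v), 5). As functions of (u, v):
  E = r_u · r_u = 1,
  F = r_u · r_v = 0,
  G = r_v · r_v = u^2 + 25.
Evaluating at (u, v) = (4, -2*pi/5): E = 1, F = 0, G = 41.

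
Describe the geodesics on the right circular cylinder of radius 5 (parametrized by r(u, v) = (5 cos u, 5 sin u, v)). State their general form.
The cylinder is flat (K = 0) and locally isometric to the plane via the development (u, v) ↦ (5 u, v). Geodesics are the pre-images of straight lines: circles (v constant), vertical lines (u constant), and helices (v = c · u + d) for constants c, d.

A right cylinder has E = 5², F = 0, G = 1, so EG − F² = 5², and L = −5, M = N = 0, giving K = (LN − M²)/(EG − F²) = 0 everywhere. A flat surface is locally isometric to the Euclidean plane via the map (u, v) ↦ (5 u, v). Straight lines in the (x̃, ỹ) plane pull back to: (a) horizontal circles (v = const), (b) vertical generators (u = const), and (c) helices (5 u tan θ = v, i.e. v = c · u + d).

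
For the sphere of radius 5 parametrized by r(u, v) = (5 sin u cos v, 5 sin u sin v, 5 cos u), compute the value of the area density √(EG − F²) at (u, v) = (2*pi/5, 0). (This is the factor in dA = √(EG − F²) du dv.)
√(EG − F²)|_{(2*pi/5, 0)} = 25*sqrt(2*sqrt(5) + 10)/4

E = 25, F = 0, G = 25*sin(u)^2, so EG − F² = 625*sin(u)^2. Taking the positive square root: √(EG − F²) = 25*Abs(sin(u)). At (u, v) = (2*pi/5, 0): 25*sqrt(2*sqrt(5) + 10)/4.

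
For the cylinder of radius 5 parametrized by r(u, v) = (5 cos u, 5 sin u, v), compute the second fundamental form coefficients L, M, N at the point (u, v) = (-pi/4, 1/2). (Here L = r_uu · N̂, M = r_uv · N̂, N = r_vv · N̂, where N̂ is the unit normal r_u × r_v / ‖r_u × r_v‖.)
L = -5;  M = 0;  N = 0

Compute the unit normal N̂(u, v) = (cos(u), sin(u), 0), and the second partials r_uu, r_uv, r_vv. Take dot products:
  L(u, v) = r_uu · N̂ = -5,
  M(u, v) = r_uv · N̂ = 0,
  N(u, v) = r_vv · N̂ = 0.
Evaluating at (u, v) = (-pi/4, 1/2):
  L = -5, M = 0, N = 0.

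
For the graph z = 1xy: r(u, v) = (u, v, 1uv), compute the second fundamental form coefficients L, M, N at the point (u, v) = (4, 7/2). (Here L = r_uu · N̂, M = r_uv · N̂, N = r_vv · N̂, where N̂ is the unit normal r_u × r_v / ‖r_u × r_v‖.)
L = 0;  M = 2*sqrt(13)/39;  N = 0

Compute the unit normal N̂(u, v) = (-v/sqrt(u^2 + v^2 + 1), -u/sqrt(u^2 + v^2 + 1), 1/sqrt(u^2 + v^2 + 1)), and the second partials r_uu, r_uv, r_vv. Take dot products:
  L(u, v) = r_uu · N̂ = 0,
  M(u, v) = r_uv · N̂ = 1/sqrt(u^2 + v^2 + 1),
  N(u, v) = r_vv · N̂ = 0.
Evaluating at (u, v) = (4, 7/2):
  L = 0, M = 2*sqrt(13)/39, N = 0.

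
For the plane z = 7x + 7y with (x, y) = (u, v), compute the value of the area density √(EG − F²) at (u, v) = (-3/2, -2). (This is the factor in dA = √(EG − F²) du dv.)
√(EG − F²)|_{(-3/2, -2)} = 3*sqrt(11)

E = 50, F = 49, G = 50, so EG − F² = 99. Taking the positive square root: √(EG − F²) = 3*sqrt(11). At (u, v) = (-3/2, -2): 3*sqrt(11).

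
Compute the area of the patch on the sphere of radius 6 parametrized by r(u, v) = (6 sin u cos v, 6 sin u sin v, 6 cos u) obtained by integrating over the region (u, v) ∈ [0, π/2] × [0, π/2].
Area = 18*pi

Area = ∫∫ √(EG − F²) du dv with √(EG − F²) = 36*Abs(sin(u)). Integrating over [0, π/2] × [0, π/2] gives 18*pi.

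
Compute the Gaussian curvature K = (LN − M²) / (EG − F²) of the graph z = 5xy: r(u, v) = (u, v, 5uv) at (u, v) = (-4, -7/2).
K = -400/8003241

Coefficients of the first fundamental form: E = 25*v^2 + 1, F = 25*u*v, G = 25*u^2 + 1.
Coefficients of the second fundamental form: L = 0, M = 5/sqrt(25*u^2 + 25*v^2 + 1), N = 0.
Assemble K = (LN − M²)/(EG − F²) = -25/(625*u^4 + 1250*u^2*v^2 + 50*u^2 + 625*v^4 + 50*v^2 + 1). At (u, v) = (-4, -7/2): K = -400/8003241.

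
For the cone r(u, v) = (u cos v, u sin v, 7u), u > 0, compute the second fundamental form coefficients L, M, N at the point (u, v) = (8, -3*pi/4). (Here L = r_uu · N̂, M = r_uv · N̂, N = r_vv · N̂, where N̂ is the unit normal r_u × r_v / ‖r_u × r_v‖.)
L = 0;  M = 0;  N = 28*sqrt(2)/5

Compute the unit normal N̂(u, v) = (-7*sqrt(2)*u*cos(v)/(10*Abs(u)), -7*sqrt(2)*u*sin(v)/(10*Abs(u)), sqrt(2)*u/(10*Abs(u))), and the second partials r_uu, r_uv, r_vv. Take dot products:
  L(u, v) = r_uu · N̂ = 0,
  M(u, v) = r_uv · N̂ = 0,
  N(u, v) = r_vv · N̂ = 7*sqrt(2)*u^2/(10*Abs(u)).
Evaluating at (u, v) = (8, -3*pi/4):
  L = 0, M = 0, N = 28*sqrt(2)/5.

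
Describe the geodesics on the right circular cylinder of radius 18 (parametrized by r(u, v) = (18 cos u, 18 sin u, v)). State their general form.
The cylinder is flat (K = 0) and locally isometric to the plane via the development (u, v) ↦ (18 u, v). Geodesics are the pre-images of straight lines: circles (v constant), vertical lines (u constant), and helices (v = c · u + d) for constants c, d.

A right cylinder has E = 18², F = 0, G = 1, so EG − F² = 18², and L = −18, M = N = 0, giving K = (LN − M²)/(EG − F²) = 0 everywhere. A flat surface is locally isometric to the Euclidean plane via the map (u, v) ↦ (18 u, v). Straight lines in the (x̃, ỹ) plane pull back to: (a) horizontal circles (v = const), (b) vertical generators (u = const), and (c) helices (18 u tan θ = v, i.e. v = c · u + d).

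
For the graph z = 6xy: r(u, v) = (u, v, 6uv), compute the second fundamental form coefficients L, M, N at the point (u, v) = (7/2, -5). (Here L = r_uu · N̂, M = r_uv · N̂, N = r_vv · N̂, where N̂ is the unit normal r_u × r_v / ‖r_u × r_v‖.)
L = 0;  M = 3*sqrt(1342)/671;  N = 0

Compute the unit normal N̂(u, v) = (-6*v/sqrt(36*u^2 + 36*v^2 + 1), -6*u/sqrt(36*u^2 + 36*v^2 + 1), 1/sqrt(36*u^2 + 36*v^2 + 1)), and the second partials r_uu, r_uv, r_vv. Take dot products:
  L(u, v) = r_uu · N̂ = 0,
  M(u, v) = r_uv · N̂ = 6/sqrt(36*u^2 + 36*v^2 + 1),
  N(u, v) = r_vv · N̂ = 0.
Evaluating at (u, v) = (7/2, -5):
  L = 0, M = 3*sqrt(1342)/671, N = 0.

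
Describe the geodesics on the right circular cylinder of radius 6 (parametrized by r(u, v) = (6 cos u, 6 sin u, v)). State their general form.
The cylinder is flat (K = 0) and locally isometric to the plane via the development (u, v) ↦ (6 u, v). Geodesics are the pre-images of straight lines: circles (v constant), vertical lines (u constant), and helices (v = c · u + d) for constants c, d.

A right cylinder has E = 6², F = 0, G = 1, so EG − F² = 6², and L = −6, M = N = 0, giving K = (LN − M²)/(EG − F²) = 0 everywhere. A flat surface is locally isometric to the Euclidean plane via the map (u, v) ↦ (6 u, v). Straight lines in the (x̃, ỹ) plane pull back to: (a) horizontal circles (v = const), (b) vertical generators (u = const), and (c) helices (6 u tan θ = v, i.e. v = c · u + d).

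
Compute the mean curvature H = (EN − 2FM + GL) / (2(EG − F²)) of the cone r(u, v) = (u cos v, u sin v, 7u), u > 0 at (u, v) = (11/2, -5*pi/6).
H = 7*sqrt(2)/110

With E = 50, F = 0, G = u^2, L = 0, M = 0, N = 7*sqrt(2)*u^2/(10*Abs(u)), assemble
  H = (EN − 2FM + GL) / (2(EG − F²)) = 7*sqrt(2)/(20*Abs(u)).
At (u, v) = (11/2, -5*pi/6): H = 7*sqrt(2)/110.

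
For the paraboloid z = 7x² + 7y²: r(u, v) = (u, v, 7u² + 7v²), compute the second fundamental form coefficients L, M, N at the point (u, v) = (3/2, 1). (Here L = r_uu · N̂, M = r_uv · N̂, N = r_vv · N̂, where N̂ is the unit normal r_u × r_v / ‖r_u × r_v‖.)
L = 7*sqrt(638)/319;  M = 0;  N = 7*sqrt(638)/319

Compute the unit normal N̂(u, v) = (-14*u/sqrt(196*u^2 + 196*v^2 + 1), -14*v/sqrt(196*u^2 + 196*v^2 + 1), 1/sqrt(196*u^2 + 196*v^2 + 1)), and the second partials r_uu, r_uv, r_vv. Take dot products:
  L(u, v) = r_uu · N̂ = 14/sqrt(196*u^2 + 196*v^2 + 1),
  M(u, v) = r_uv · N̂ = 0,
  N(u, v) = r_vv · N̂ = 14/sqrt(196*u^2 + 196*v^2 + 1).
Evaluating at (u, v) = (3/2, 1):
  L = 7*sqrt(638)/319, M = 0, N = 7*sqrt(638)/319.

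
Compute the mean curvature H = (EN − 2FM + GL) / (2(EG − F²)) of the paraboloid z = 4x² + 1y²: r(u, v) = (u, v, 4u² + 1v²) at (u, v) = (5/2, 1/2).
H = 409*sqrt(402)/161604

With E = 64*u^2 + 1, F = 16*u*v, G = 4*v^2 + 1, L = 8/sqrt(64*u^2 + 4*v^2 + 1), M = 0, N = 2/sqrt(64*u^2 + 4*v^2 + 1), assemble
  H = (EN − 2FM + GL) / (2(EG − F²)) = (64*u^2 + 16*v^2 + 5)/(64*u^2 + 4*v^2 + 1)^(3/2).
At (u, v) = (5/2, 1/2): H = 409*sqrt(402)/161604.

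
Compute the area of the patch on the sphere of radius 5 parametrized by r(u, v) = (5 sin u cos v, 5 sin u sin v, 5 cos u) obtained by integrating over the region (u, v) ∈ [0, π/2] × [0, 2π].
Area = 50*pi

Area = ∫∫ √(EG − F²) du dv with √(EG − F²) = 25*Abs(sin(u)). Integrating over [0, π/2] × [0, 2π] gives 50*pi.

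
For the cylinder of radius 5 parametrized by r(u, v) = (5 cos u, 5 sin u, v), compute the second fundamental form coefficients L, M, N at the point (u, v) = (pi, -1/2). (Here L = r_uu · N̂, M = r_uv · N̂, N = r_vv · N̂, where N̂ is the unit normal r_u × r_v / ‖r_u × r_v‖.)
L = -5;  M = 0;  N = 0

Compute the unit normal N̂(u, v) = (cos(u), sin(u), 0), and the second partials r_uu, r_uv, r_vv. Take dot products:
  L(u, v) = r_uu · N̂ = -5,
  M(u, v) = r_uv · N̂ = 0,
  N(u, v) = r_vv · N̂ = 0.
Evaluating at (u, v) = (pi, -1/2):
  L = -5, M = 0, N = 0.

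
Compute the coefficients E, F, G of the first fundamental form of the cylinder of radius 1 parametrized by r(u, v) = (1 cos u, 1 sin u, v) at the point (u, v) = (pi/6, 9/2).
E = 1;  F = 0;  G = 1

Partials: r_u = (-sin(u), cos(u), 0), r_v = (0, 0, 1). As functions of (u, v):
  E = r_u · r_u = 1,
  F = r_u · r_v = 0,
  G = r_v · r_v = 1.
Evaluating at (u, v) = (pi/6, 9/2): E = 1, F = 0, G = 1.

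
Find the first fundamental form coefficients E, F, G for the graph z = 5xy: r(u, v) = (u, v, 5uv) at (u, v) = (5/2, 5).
E = 626;  F = 625/2;  G = 629/4

Partials: r_u = (1, 0, 5*v), r_v = (0, 1, 5*u). As functions of (u, v):
  E = r_u · r_u = 25*v^2 + 1,
  F = r_u · r_v = 25*u*v,
  G = r_v · r_v = 25*u^2 + 1.
Evaluating at (u, v) = (5/2, 5): E = 626, F = 625/2, G = 629/4.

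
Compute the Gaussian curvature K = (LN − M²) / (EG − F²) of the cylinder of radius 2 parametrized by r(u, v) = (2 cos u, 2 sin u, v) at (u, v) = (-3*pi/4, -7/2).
K = 0

Coefficients of the first fundamental form: E = 4, F = 0, G = 1.
Coefficients of the second fundamental form: L = -2, M = 0, N = 0.
Assemble K = (LN − M²)/(EG − F²) = 0. At (u, v) = (-3*pi/4, -7/2): K = 0.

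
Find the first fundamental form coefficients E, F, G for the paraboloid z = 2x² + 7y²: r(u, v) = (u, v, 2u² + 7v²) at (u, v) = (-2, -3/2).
E = 65;  F = 168;  G = 442

Partials: r_u = (1, 0, 4*u), r_v = (0, 1, 14*v). As functions of (u, v):
  E = r_u · r_u = 16*u^2 + 1,
  F = r_u · r_v = 56*u*v,
  G = r_v · r_v = 196*v^2 + 1.
Evaluating at (u, v) = (-2, -3/2): E = 65, F = 168, G = 442.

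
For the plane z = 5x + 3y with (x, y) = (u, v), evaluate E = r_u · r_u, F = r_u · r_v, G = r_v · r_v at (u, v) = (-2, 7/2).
E = 26;  F = 15;  G = 10

Partials: r_u = (1, 0, 5), r_v = (0, 1, 3). As functions of (u, v):
  E = r_u · r_u = 26,
  F = r_u · r_v = 15,
  G = r_v · r_v = 10.
Evaluating at (u, v) = (-2, 7/2): E = 26, F = 15, G = 10.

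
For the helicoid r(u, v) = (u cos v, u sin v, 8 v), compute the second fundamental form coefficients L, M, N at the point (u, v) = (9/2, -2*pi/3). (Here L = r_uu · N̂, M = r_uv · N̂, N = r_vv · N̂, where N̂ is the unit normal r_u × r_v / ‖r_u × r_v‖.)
L = 0;  M = -16*sqrt(337)/337;  N = 0

Compute the unit normal N̂(u, v) = (8*sin(v)/sqrt(u^2 + 64), -8*cos(v)/sqrt(u^2 + 64), u/sqrt(u^2 + 64)), and the second partials r_uu, r_uv, r_vv. Take dot products:
  L(u, v) = r_uu · N̂ = 0,
  M(u, v) = r_uv · N̂ = -8/sqrt(u^2 + 64),
  N(u, v) = r_vv · N̂ = 0.
Evaluating at (u, v) = (9/2, -2*pi/3):
  L = 0, M = -16*sqrt(337)/337, N = 0.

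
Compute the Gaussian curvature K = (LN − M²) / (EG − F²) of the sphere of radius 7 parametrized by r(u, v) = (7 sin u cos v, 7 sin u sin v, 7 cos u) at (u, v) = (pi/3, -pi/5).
K = 1/49

Coefficients of the first fundamental form: E = 49, F = 0, G = 49*sin(u)^2.
Coefficients of the second fundamental form: L = -7*sin(u)/Abs(sin(u)), M = 0, N = -7*sin(u)^3/Abs(sin(u)).
Assemble K = (LN − M²)/(EG − F²) = 1/49. At (u, v) = (pi/3, -pi/5): K = 1/49.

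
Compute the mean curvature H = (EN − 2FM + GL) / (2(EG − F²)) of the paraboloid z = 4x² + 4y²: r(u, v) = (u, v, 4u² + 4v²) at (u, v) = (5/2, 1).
H = 1864*sqrt(465)/216225

With E = 64*u^2 + 1, F = 64*u*v, G = 64*v^2 + 1, L = 8/sqrt(64*u^2 + 64*v^2 + 1), M = 0, N = 8/sqrt(64*u^2 + 64*v^2 + 1), assemble
  H = (EN − 2FM + GL) / (2(EG − F²)) = 8*(32*u^2 + 32*v^2 + 1)/(64*u^2 + 64*v^2 + 1)^(3/2).
At (u, v) = (5/2, 1): H = 1864*sqrt(465)/216225.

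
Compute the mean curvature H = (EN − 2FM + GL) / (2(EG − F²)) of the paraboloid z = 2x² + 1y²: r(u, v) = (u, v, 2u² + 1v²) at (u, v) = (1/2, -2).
H = 13*sqrt(21)/147

With E = 16*u^2 + 1, F = 8*u*v, G = 4*v^2 + 1, L = 4/sqrt(16*u^2 + 4*v^2 + 1), M = 0, N = 2/sqrt(16*u^2 + 4*v^2 + 1), assemble
  H = (EN − 2FM + GL) / (2(EG − F²)) = (16*u^2 + 8*v^2 + 3)/(16*u^2 + 4*v^2 + 1)^(3/2).
At (u, v) = (1/2, -2): H = 13*sqrt(21)/147.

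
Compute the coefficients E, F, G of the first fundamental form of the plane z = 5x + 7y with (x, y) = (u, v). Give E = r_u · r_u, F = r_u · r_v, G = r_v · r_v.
E = 26;  F = 35;  G = 50

Compute partials: r_u = (1, 0, 5), r_v = (0, 1, 7). Then
  E = r_u · r_u = 26,
  F = r_u · r_v = 35,
  G = r_v · r_v = 50.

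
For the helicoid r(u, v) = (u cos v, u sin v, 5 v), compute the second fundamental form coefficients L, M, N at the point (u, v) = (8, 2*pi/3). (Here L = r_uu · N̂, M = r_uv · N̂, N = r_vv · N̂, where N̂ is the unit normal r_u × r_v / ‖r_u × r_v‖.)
L = 0;  M = -5*sqrt(89)/89;  N = 0

Compute the unit normal N̂(u, v) = (5*sin(v)/sqrt(u^2 + 25), -5*cos(v)/sqrt(u^2 + 25), u/sqrt(u^2 + 25)), and the second partials r_uu, r_uv, r_vv. Take dot products:
  L(u, v) = r_uu · N̂ = 0,
  M(u, v) = r_uv · N̂ = -5/sqrt(u^2 + 25),
  N(u, v) = r_vv · N̂ = 0.
Evaluating at (u, v) = (8, 2*pi/3):
  L = 0, M = -5*sqrt(89)/89, N = 0.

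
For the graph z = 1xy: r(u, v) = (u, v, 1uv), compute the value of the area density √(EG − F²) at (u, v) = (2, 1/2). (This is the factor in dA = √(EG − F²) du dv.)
√(EG − F²)|_{(2, 1/2)} = sqrt(21)/2

E = v^2 + 1, F = u*v, G = u^2 + 1, so EG − F² = u^2 + v^2 + 1. Taking the positive square root: √(EG − F²) = sqrt(u^2 + v^2 + 1). At (u, v) = (2, 1/2): sqrt(21)/2.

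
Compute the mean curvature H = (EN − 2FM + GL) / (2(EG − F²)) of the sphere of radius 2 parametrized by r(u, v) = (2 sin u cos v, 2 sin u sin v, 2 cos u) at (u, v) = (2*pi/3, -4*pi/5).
H = -1/2

With E = 4, F = 0, G = 4*sin(u)^2, L = -2*sin(u)/Abs(sin(u)), M = 0, N = -2*sin(u)^3/Abs(sin(u)), assemble
  H = (EN − 2FM + GL) / (2(EG − F²)) = -sin(u)/(2*Abs(sin(u))).
At (u, v) = (2*pi/3, -4*pi/5): H = -1/2.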